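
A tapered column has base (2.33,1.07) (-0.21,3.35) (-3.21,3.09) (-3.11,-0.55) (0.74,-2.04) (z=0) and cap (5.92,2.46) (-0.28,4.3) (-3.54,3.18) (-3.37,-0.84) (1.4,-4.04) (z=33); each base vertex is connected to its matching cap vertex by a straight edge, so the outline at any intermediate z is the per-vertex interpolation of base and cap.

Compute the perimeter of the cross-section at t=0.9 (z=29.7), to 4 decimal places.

Perimeter at t=0.9: 26.5559

Cross-section at t=0.9: each vertex is (1-t)·p0[i] + t·p1[i].
  v1: (1-0.9)·(2.33,1.07) + 0.9·(5.92,2.46) = (5.5610,2.3210)
  v2: (1-0.9)·(-0.21,3.35) + 0.9·(-0.28,4.3) = (-0.2730,4.2050)
  v3: (1-0.9)·(-3.21,3.09) + 0.9·(-3.54,3.18) = (-3.5070,3.1710)
  v4: (1-0.9)·(-3.11,-0.55) + 0.9·(-3.37,-0.84) = (-3.3440,-0.8110)
  v5: (1-0.9)·(0.74,-2.04) + 0.9·(1.4,-4.04) = (1.3340,-3.8400)
Perimeter = Σ |v_{i+1} − v_i|:
  edge 1→2: √(-5.8340² + 1.8840²) = 6.1307 (running 6.1307)
  edge 2→3: √(-3.2340² + -1.0340²) = 3.3953 (running 9.5259)
  edge 3→4: √(0.1630² + -3.9820²) = 3.9853 (running 13.5113)
  edge 4→5: √(4.6780² + -3.0290²) = 5.5730 (running 19.0843)
  edge 5→1: √(4.2270² + 6.1610²) = 7.4716 (running 26.5559)
Perimeter = 26.5559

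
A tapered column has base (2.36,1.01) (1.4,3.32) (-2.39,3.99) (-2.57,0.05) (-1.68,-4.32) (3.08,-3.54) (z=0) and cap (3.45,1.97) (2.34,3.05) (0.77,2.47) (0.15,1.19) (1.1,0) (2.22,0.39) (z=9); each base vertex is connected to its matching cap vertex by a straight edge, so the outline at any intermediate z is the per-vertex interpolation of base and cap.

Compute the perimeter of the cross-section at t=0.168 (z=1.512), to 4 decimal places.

Cross-section at t=0.168: each vertex is (1-t)·p0[i] + t·p1[i].
  v1: (1-0.168)·(2.36,1.01) + 0.168·(3.45,1.97) = (2.5431,1.1713)
  v2: (1-0.168)·(1.4,3.32) + 0.168·(2.34,3.05) = (1.5579,3.2746)
  v3: (1-0.168)·(-2.39,3.99) + 0.168·(0.77,2.47) = (-1.8591,3.7346)
  v4: (1-0.168)·(-2.57,0.05) + 0.168·(0.15,1.19) = (-2.1130,0.2415)
  v5: (1-0.168)·(-1.68,-4.32) + 0.168·(1.1,0) = (-1.2130,-3.5942)
  v6: (1-0.168)·(3.08,-3.54) + 0.168·(2.22,0.39) = (2.9355,-2.8798)
Perimeter = Σ |v_{i+1} − v_i|:
  edge 1→2: √(-0.9852² + 2.1034²) = 2.3227 (running 2.3227)
  edge 2→3: √(-3.4170² + 0.4600²) = 3.4479 (running 5.7705)
  edge 3→4: √(-0.2539² + -3.4931²) = 3.5023 (running 9.2729)
  edge 4→5: √(0.9001² + -3.8358²) = 3.9399 (running 13.2128)
  edge 5→6: √(4.1485² + 0.7145²) = 4.2096 (running 17.4224)
  edge 6→1: √(-0.3924² + 4.0510²) = 4.0700 (running 21.4924)
Perimeter = 21.4924

Perimeter at t=0.168: 21.4924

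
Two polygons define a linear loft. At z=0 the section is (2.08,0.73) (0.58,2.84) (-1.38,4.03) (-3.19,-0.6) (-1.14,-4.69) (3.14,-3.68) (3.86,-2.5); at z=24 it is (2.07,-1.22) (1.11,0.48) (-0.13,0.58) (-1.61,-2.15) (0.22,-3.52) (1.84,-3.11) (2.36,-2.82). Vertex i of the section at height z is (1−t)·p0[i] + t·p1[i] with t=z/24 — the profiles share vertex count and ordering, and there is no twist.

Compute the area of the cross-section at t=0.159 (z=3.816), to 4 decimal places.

Cross-section at t=0.159: each vertex is (1-t)·p0[i] + t·p1[i].
  v1: (1-0.159)·(2.08,0.73) + 0.159·(2.07,-1.22) = (2.0784,0.4199)
  v2: (1-0.159)·(0.58,2.84) + 0.159·(1.11,0.48) = (0.6643,2.4648)
  v3: (1-0.159)·(-1.38,4.03) + 0.159·(-0.13,0.58) = (-1.1812,3.4815)
  v4: (1-0.159)·(-3.19,-0.6) + 0.159·(-1.61,-2.15) = (-2.9388,-0.8464)
  v5: (1-0.159)·(-1.14,-4.69) + 0.159·(0.22,-3.52) = (-0.9238,-4.5040)
  v6: (1-0.159)·(3.14,-3.68) + 0.159·(1.84,-3.11) = (2.9333,-3.5894)
  v7: (1-0.159)·(3.86,-2.5) + 0.159·(2.36,-2.82) = (3.6215,-2.5509)
Shoelace sum Σ(x_i·y_{i+1} − x_{i+1}·y_i):
  i=1: 2.0784·2.4648 − 0.6643·0.4199 = +4.8438 (running +4.8438)
  i=2: 0.6643·3.4815 − -1.1812·2.4648 = +5.2241 (running +10.0679)
  i=3: -1.1812·-0.8464 − -2.9388·3.4815 = +11.2311 (running +21.2990)
  i=4: -2.9388·-4.5040 − -0.9238·-0.8464 = +12.4543 (running +33.7533)
  i=5: -0.9238·-3.5894 − 2.9333·-4.5040 = +16.5272 (running +50.2805)
  i=6: 2.9333·-2.5509 − 3.6215·-3.5894 = +5.5164 (running +55.7969)
  i=7: 3.6215·0.4199 − 2.0784·-2.5509 = +6.8226 (running +62.6195)
Area = |Σ|/2 = |62.6195|/2 = 31.3098

Area at t=0.159: 31.3098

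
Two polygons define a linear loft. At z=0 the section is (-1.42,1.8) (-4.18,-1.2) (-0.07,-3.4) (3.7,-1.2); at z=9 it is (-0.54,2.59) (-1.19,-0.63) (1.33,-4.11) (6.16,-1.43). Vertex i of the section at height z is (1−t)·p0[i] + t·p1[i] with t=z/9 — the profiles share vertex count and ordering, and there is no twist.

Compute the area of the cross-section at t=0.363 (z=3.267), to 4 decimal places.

Area at t=0.363: 21.8573

Cross-section at t=0.363: each vertex is (1-t)·p0[i] + t·p1[i].
  v1: (1-0.363)·(-1.42,1.8) + 0.363·(-0.54,2.59) = (-1.1006,2.0868)
  v2: (1-0.363)·(-4.18,-1.2) + 0.363·(-1.19,-0.63) = (-3.0946,-0.9931)
  v3: (1-0.363)·(-0.07,-3.4) + 0.363·(1.33,-4.11) = (0.4382,-3.6577)
  v4: (1-0.363)·(3.7,-1.2) + 0.363·(6.16,-1.43) = (4.5930,-1.2835)
Shoelace sum Σ(x_i·y_{i+1} − x_{i+1}·y_i):
  i=1: -1.1006·-0.9931 − -3.0946·2.0868 = +7.5507 (running +7.5507)
  i=2: -3.0946·-3.6577 − 0.4382·-0.9931 = +11.7545 (running +19.3052)
  i=3: 0.4382·-1.2835 − 4.5930·-3.6577 = +16.2375 (running +35.5427)
  i=4: 4.5930·2.0868 − -1.1006·-1.2835 = +8.1719 (running +43.7146)
Area = |Σ|/2 = |43.7146|/2 = 21.8573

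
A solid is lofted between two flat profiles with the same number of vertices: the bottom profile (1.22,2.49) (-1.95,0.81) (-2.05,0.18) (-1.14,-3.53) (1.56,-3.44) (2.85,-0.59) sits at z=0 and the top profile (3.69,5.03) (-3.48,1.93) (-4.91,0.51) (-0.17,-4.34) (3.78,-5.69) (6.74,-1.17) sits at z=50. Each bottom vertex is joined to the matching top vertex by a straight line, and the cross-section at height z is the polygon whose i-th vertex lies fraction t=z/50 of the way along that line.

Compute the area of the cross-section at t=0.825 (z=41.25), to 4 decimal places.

Area at t=0.825: 60.5044

Cross-section at t=0.825: each vertex is (1-t)·p0[i] + t·p1[i].
  v1: (1-0.825)·(1.22,2.49) + 0.825·(3.69,5.03) = (3.2578,4.5855)
  v2: (1-0.825)·(-1.95,0.81) + 0.825·(-3.48,1.93) = (-3.2123,1.7340)
  v3: (1-0.825)·(-2.05,0.18) + 0.825·(-4.91,0.51) = (-4.4095,0.4522)
  v4: (1-0.825)·(-1.14,-3.53) + 0.825·(-0.17,-4.34) = (-0.3398,-4.1982)
  v5: (1-0.825)·(1.56,-3.44) + 0.825·(3.78,-5.69) = (3.3915,-5.2963)
  v6: (1-0.825)·(2.85,-0.59) + 0.825·(6.74,-1.17) = (6.0593,-1.0685)
Shoelace sum Σ(x_i·y_{i+1} − x_{i+1}·y_i):
  i=1: 3.2578·1.7340 − -3.2123·4.5855 = +20.3787 (running +20.3787)
  i=2: -3.2123·0.4522 − -4.4095·1.7340 = +6.1933 (running +26.5720)
  i=3: -4.4095·-4.1982 − -0.3398·0.4522 = +18.6658 (running +45.2379)
  i=4: -0.3398·-5.2963 − 3.3915·-4.1982 = +16.0378 (running +61.2756)
  i=5: 3.3915·-1.0685 − 6.0593·-5.2963 = +28.4675 (running +89.7431)
  i=6: 6.0593·4.5855 − 3.2578·-1.0685 = +31.2656 (running +121.0087)
Area = |Σ|/2 = |121.0087|/2 = 60.5044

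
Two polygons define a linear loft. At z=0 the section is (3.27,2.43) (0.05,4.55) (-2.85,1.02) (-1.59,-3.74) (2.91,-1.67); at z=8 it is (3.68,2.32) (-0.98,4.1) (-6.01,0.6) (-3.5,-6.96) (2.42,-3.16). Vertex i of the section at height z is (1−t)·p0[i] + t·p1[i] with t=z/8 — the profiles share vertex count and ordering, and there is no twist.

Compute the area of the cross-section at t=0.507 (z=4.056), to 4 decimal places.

Area at t=0.507: 48.1276

Cross-section at t=0.507: each vertex is (1-t)·p0[i] + t·p1[i].
  v1: (1-0.507)·(3.27,2.43) + 0.507·(3.68,2.32) = (3.4779,2.3742)
  v2: (1-0.507)·(0.05,4.55) + 0.507·(-0.98,4.1) = (-0.4722,4.3218)
  v3: (1-0.507)·(-2.85,1.02) + 0.507·(-6.01,0.6) = (-4.4521,0.8071)
  v4: (1-0.507)·(-1.59,-3.74) + 0.507·(-3.5,-6.96) = (-2.5584,-5.3725)
  v5: (1-0.507)·(2.91,-1.67) + 0.507·(2.42,-3.16) = (2.6616,-2.4254)
Shoelace sum Σ(x_i·y_{i+1} − x_{i+1}·y_i):
  i=1: 3.4779·4.3218 − -0.4722·2.3742 = +16.1520 (running +16.1520)
  i=2: -0.4722·0.8071 − -4.4521·4.3218 = +18.8603 (running +35.0123)
  i=3: -4.4521·-5.3725 − -2.5584·0.8071 = +25.9840 (running +60.9962)
  i=4: -2.5584·-2.4254 − 2.6616·-5.3725 = +20.5045 (running +81.5008)
  i=5: 2.6616·2.3742 − 3.4779·-2.4254 = +14.7545 (running +96.2553)
Area = |Σ|/2 = |96.2553|/2 = 48.1276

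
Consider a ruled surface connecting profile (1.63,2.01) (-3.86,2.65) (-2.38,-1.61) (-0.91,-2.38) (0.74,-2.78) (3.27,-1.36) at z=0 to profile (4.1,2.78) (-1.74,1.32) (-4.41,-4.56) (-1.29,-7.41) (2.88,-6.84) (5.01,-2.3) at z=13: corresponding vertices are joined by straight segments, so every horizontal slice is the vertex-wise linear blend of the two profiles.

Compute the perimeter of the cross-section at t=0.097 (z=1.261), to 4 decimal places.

Cross-section at t=0.097: each vertex is (1-t)·p0[i] + t·p1[i].
  v1: (1-0.097)·(1.63,2.01) + 0.097·(4.1,2.78) = (1.8696,2.0847)
  v2: (1-0.097)·(-3.86,2.65) + 0.097·(-1.74,1.32) = (-3.6544,2.5210)
  v3: (1-0.097)·(-2.38,-1.61) + 0.097·(-4.41,-4.56) = (-2.5769,-1.8962)
  v4: (1-0.097)·(-0.91,-2.38) + 0.097·(-1.29,-7.41) = (-0.9469,-2.8679)
  v5: (1-0.097)·(0.74,-2.78) + 0.097·(2.88,-6.84) = (0.9476,-3.1738)
  v6: (1-0.097)·(3.27,-1.36) + 0.097·(5.01,-2.3) = (3.4388,-1.4512)
Perimeter = Σ |v_{i+1} − v_i|:
  edge 1→2: √(-5.5240² + 0.4363²) = 5.5412 (running 5.5412)
  edge 2→3: √(1.0774² + -4.4171²) = 4.5466 (running 10.0878)
  edge 3→4: √(1.6301² + -0.9718²) = 1.8977 (running 11.9855)
  edge 4→5: √(1.8944² + -0.3059²) = 1.9190 (running 13.9045)
  edge 5→6: √(2.4912² + 1.7226²) = 3.0288 (running 16.9333)
  edge 6→1: √(-1.5692² + 3.5359²) = 3.8684 (running 20.8017)
Perimeter = 20.8017

Perimeter at t=0.097: 20.8017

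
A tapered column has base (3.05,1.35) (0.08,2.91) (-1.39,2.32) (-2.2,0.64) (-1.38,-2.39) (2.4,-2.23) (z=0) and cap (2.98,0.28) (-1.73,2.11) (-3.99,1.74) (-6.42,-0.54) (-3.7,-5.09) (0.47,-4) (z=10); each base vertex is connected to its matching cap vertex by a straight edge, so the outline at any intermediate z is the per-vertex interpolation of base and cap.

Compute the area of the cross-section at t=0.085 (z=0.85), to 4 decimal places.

Cross-section at t=0.085: each vertex is (1-t)·p0[i] + t·p1[i].
  v1: (1-0.085)·(3.05,1.35) + 0.085·(2.98,0.28) = (3.0440,1.2591)
  v2: (1-0.085)·(0.08,2.91) + 0.085·(-1.73,2.11) = (-0.0739,2.8420)
  v3: (1-0.085)·(-1.39,2.32) + 0.085·(-3.99,1.74) = (-1.6110,2.2707)
  v4: (1-0.085)·(-2.2,0.64) + 0.085·(-6.42,-0.54) = (-2.5587,0.5397)
  v5: (1-0.085)·(-1.38,-2.39) + 0.085·(-3.7,-5.09) = (-1.5772,-2.6195)
  v6: (1-0.085)·(2.4,-2.23) + 0.085·(0.47,-4) = (2.2360,-2.3804)
Shoelace sum Σ(x_i·y_{i+1} − x_{i+1}·y_i):
  i=1: 3.0440·2.8420 − -0.0739·1.2591 = +8.7442 (running +8.7442)
  i=2: -0.0739·2.2707 − -1.6110·2.8420 = +4.4108 (running +13.1549)
  i=3: -1.6110·0.5397 − -2.5587·2.2707 = +4.9406 (running +18.0955)
  i=4: -2.5587·-2.6195 − -1.5772·0.5397 = +7.5537 (running +25.6493)
  i=5: -1.5772·-2.3804 − 2.2360·-2.6195 = +9.6115 (running +35.2608)
  i=6: 2.2360·1.2591 − 3.0440·-2.3804 = +10.0614 (running +45.3222)
Area = |Σ|/2 = |45.3222|/2 = 22.6611

Area at t=0.085: 22.6611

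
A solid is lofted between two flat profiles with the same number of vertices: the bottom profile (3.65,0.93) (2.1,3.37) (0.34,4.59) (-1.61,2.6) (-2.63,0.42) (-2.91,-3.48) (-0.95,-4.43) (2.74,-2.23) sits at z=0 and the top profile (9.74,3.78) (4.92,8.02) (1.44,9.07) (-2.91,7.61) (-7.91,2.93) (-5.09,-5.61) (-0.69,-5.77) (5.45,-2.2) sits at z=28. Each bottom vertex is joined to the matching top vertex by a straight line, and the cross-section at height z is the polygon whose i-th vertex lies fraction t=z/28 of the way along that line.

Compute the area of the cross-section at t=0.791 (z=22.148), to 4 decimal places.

Cross-section at t=0.791: each vertex is (1-t)·p0[i] + t·p1[i].
  v1: (1-0.791)·(3.65,0.93) + 0.791·(9.74,3.78) = (8.4672,3.1844)
  v2: (1-0.791)·(2.1,3.37) + 0.791·(4.92,8.02) = (4.3306,7.0481)
  v3: (1-0.791)·(0.34,4.59) + 0.791·(1.44,9.07) = (1.2101,8.1337)
  v4: (1-0.791)·(-1.61,2.6) + 0.791·(-2.91,7.61) = (-2.6383,6.5629)
  v5: (1-0.791)·(-2.63,0.42) + 0.791·(-7.91,2.93) = (-6.8065,2.4054)
  v6: (1-0.791)·(-2.91,-3.48) + 0.791·(-5.09,-5.61) = (-4.6344,-5.1648)
  v7: (1-0.791)·(-0.95,-4.43) + 0.791·(-0.69,-5.77) = (-0.7443,-5.4899)
  v8: (1-0.791)·(2.74,-2.23) + 0.791·(5.45,-2.2) = (4.8836,-2.2063)
Shoelace sum Σ(x_i·y_{i+1} − x_{i+1}·y_i):
  i=1: 8.4672·7.0481 − 4.3306·3.1844 = +45.8878 (running +45.8878)
  i=2: 4.3306·8.1337 − 1.2101·7.0481 = +26.6949 (running +72.5827)
  i=3: 1.2101·6.5629 − -2.6383·8.1337 = +29.4009 (running +101.9836)
  i=4: -2.6383·2.4054 − -6.8065·6.5629 = +38.3241 (running +140.3077)
  i=5: -6.8065·-5.1648 − -4.6344·2.4054 = +46.3019 (running +186.6096)
  i=6: -4.6344·-5.4899 − -0.7443·-5.1648 = +21.5981 (running +208.2077)
  i=7: -0.7443·-2.2063 − 4.8836·-5.4899 = +28.4529 (running +236.6606)
  i=8: 4.8836·3.1844 − 8.4672·-2.2063 = +34.2320 (running +270.8927)
Area = |Σ|/2 = |270.8927|/2 = 135.4463

Area at t=0.791: 135.4463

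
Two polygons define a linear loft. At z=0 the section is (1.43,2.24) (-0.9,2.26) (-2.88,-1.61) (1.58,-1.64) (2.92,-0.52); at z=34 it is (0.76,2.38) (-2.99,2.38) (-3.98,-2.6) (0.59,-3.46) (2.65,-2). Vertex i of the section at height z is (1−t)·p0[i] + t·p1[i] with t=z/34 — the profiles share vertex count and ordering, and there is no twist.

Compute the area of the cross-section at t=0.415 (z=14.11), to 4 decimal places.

Area at t=0.415: 20.7572

Cross-section at t=0.415: each vertex is (1-t)·p0[i] + t·p1[i].
  v1: (1-0.415)·(1.43,2.24) + 0.415·(0.76,2.38) = (1.1519,2.2981)
  v2: (1-0.415)·(-0.9,2.26) + 0.415·(-2.99,2.38) = (-1.7673,2.3098)
  v3: (1-0.415)·(-2.88,-1.61) + 0.415·(-3.98,-2.6) = (-3.3365,-2.0208)
  v4: (1-0.415)·(1.58,-1.64) + 0.415·(0.59,-3.46) = (1.1691,-2.3953)
  v5: (1-0.415)·(2.92,-0.52) + 0.415·(2.65,-2) = (2.8079,-1.1342)
Shoelace sum Σ(x_i·y_{i+1} − x_{i+1}·y_i):
  i=1: 1.1519·2.3098 − -1.7673·2.2981 = +6.7223 (running +6.7223)
  i=2: -1.7673·-2.0208 − -3.3365·2.3098 = +11.2782 (running +18.0005)
  i=3: -3.3365·-2.3953 − 1.1691·-2.0208 = +10.3546 (running +28.3551)
  i=4: 1.1691·-1.1342 − 2.8079·-2.3953 = +5.3998 (running +33.7549)
  i=5: 2.8079·2.2981 − 1.1519·-1.1342 = +7.7595 (running +41.5144)
Area = |Σ|/2 = |41.5144|/2 = 20.7572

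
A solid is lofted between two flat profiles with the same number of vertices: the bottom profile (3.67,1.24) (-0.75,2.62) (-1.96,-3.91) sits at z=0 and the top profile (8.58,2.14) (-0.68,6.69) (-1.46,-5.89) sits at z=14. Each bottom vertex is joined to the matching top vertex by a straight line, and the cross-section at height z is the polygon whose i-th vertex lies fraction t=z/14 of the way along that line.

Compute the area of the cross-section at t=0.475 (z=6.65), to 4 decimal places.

Area at t=0.475: 33.0431

Cross-section at t=0.475: each vertex is (1-t)·p0[i] + t·p1[i].
  v1: (1-0.475)·(3.67,1.24) + 0.475·(8.58,2.14) = (6.0023,1.6675)
  v2: (1-0.475)·(-0.75,2.62) + 0.475·(-0.68,6.69) = (-0.7167,4.5533)
  v3: (1-0.475)·(-1.96,-3.91) + 0.475·(-1.46,-5.89) = (-1.7225,-4.8505)
Shoelace sum Σ(x_i·y_{i+1} − x_{i+1}·y_i):
  i=1: 6.0023·4.5533 − -0.7167·1.6675 = +28.5249 (running +28.5249)
  i=2: -0.7167·-4.8505 − -1.7225·4.5533 = +11.3196 (running +39.8445)
  i=3: -1.7225·1.6675 − 6.0023·-4.8505 = +26.2416 (running +66.0861)
Area = |Σ|/2 = |66.0861|/2 = 33.0431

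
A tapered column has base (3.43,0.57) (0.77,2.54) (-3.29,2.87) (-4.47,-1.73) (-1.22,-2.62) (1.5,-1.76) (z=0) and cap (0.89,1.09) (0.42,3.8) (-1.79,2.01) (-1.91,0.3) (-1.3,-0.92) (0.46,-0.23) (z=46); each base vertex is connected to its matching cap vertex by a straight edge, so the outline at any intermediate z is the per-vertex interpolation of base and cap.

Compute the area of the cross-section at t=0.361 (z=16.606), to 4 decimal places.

Cross-section at t=0.361: each vertex is (1-t)·p0[i] + t·p1[i].
  v1: (1-0.361)·(3.43,0.57) + 0.361·(0.89,1.09) = (2.5131,0.7577)
  v2: (1-0.361)·(0.77,2.54) + 0.361·(0.42,3.8) = (0.6437,2.9949)
  v3: (1-0.361)·(-3.29,2.87) + 0.361·(-1.79,2.01) = (-2.7485,2.5595)
  v4: (1-0.361)·(-4.47,-1.73) + 0.361·(-1.91,0.3) = (-3.5458,-0.9972)
  v5: (1-0.361)·(-1.22,-2.62) + 0.361·(-1.3,-0.92) = (-1.2489,-2.0063)
  v6: (1-0.361)·(1.5,-1.76) + 0.361·(0.46,-0.23) = (1.1246,-1.2077)
Shoelace sum Σ(x_i·y_{i+1} − x_{i+1}·y_i):
  i=1: 2.5131·2.9949 − 0.6437·0.7577 = +7.0386 (running +7.0386)
  i=2: 0.6437·2.5595 − -2.7485·2.9949 = +9.8788 (running +16.9174)
  i=3: -2.7485·-0.9972 − -3.5458·2.5595 = +11.8164 (running +28.7338)
  i=4: -3.5458·-2.0063 − -1.2489·-0.9972 = +5.8687 (running +34.6025)
  i=5: -1.2489·-1.2077 − 1.1246·-2.0063 = +3.7644 (running +38.3669)
  i=6: 1.1246·0.7577 − 2.5131·-1.2077 = +3.8870 (running +42.2540)
Area = |Σ|/2 = |42.2540|/2 = 21.1270

Area at t=0.361: 21.1270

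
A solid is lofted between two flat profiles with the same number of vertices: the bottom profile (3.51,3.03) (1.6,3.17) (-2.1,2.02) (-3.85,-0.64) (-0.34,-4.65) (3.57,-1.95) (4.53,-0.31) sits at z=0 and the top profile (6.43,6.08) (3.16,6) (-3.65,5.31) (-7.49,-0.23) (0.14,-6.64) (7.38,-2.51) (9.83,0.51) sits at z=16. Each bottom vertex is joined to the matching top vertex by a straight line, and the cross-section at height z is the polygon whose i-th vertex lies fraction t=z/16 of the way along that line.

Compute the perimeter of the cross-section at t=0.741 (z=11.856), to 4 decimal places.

Cross-section at t=0.741: each vertex is (1-t)·p0[i] + t·p1[i].
  v1: (1-0.741)·(3.51,3.03) + 0.741·(6.43,6.08) = (5.6737,5.2900)
  v2: (1-0.741)·(1.6,3.17) + 0.741·(3.16,6) = (2.7560,5.2670)
  v3: (1-0.741)·(-2.1,2.02) + 0.741·(-3.65,5.31) = (-3.2485,4.4579)
  v4: (1-0.741)·(-3.85,-0.64) + 0.741·(-7.49,-0.23) = (-6.5472,-0.3362)
  v5: (1-0.741)·(-0.34,-4.65) + 0.741·(0.14,-6.64) = (0.0157,-6.1246)
  v6: (1-0.741)·(3.57,-1.95) + 0.741·(7.38,-2.51) = (6.3932,-2.3650)
  v7: (1-0.741)·(4.53,-0.31) + 0.741·(9.83,0.51) = (8.4573,0.2976)
Perimeter = Σ |v_{i+1} − v_i|:
  edge 1→2: √(-2.9178² + -0.0230²) = 2.9179 (running 2.9179)
  edge 2→3: √(-6.0045² + -0.8091²) = 6.0588 (running 8.9766)
  edge 3→4: √(-3.2987² + -4.7941²) = 5.8193 (running 14.7960)
  edge 4→5: √(6.5629² + -5.7884²) = 8.7509 (running 23.5468)
  edge 5→6: √(6.3775² + 3.7596²) = 7.4032 (running 30.9500)
  edge 6→7: √(2.0641² + 2.6626²) = 3.3689 (running 34.3190)
  edge 7→1: √(-2.7836² + 4.9924²) = 5.7160 (running 40.0350)
Perimeter = 40.0350

Perimeter at t=0.741: 40.0350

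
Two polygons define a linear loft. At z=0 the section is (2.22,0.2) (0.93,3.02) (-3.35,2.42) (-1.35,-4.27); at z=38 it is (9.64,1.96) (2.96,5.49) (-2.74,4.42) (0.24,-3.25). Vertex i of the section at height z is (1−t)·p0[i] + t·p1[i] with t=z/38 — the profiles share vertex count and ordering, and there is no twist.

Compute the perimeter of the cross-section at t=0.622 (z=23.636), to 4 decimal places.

Cross-section at t=0.622: each vertex is (1-t)·p0[i] + t·p1[i].
  v1: (1-0.622)·(2.22,0.2) + 0.622·(9.64,1.96) = (6.8352,1.2947)
  v2: (1-0.622)·(0.93,3.02) + 0.622·(2.96,5.49) = (2.1927,4.5563)
  v3: (1-0.622)·(-3.35,2.42) + 0.622·(-2.74,4.42) = (-2.9706,3.6640)
  v4: (1-0.622)·(-1.35,-4.27) + 0.622·(0.24,-3.25) = (-0.3610,-3.6356)
Perimeter = Σ |v_{i+1} − v_i|:
  edge 1→2: √(-4.6426² + 3.2616²) = 5.6738 (running 5.6738)
  edge 2→3: √(-5.1632² + -0.8923²) = 5.2398 (running 10.9136)
  edge 3→4: √(2.6096² + -7.2996²) = 7.7520 (running 18.6655)
  edge 4→1: √(7.1963² + 4.9303²) = 8.7232 (running 27.3887)
Perimeter = 27.3887

Perimeter at t=0.622: 27.3887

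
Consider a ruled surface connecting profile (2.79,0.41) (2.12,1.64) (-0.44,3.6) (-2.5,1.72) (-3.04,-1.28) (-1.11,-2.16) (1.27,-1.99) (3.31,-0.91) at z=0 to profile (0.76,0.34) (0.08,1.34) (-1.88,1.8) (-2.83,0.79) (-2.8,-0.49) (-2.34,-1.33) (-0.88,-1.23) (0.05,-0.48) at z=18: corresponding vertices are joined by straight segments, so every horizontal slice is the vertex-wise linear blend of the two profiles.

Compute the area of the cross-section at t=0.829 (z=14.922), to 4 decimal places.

Area at t=0.829: 10.1105

Cross-section at t=0.829: each vertex is (1-t)·p0[i] + t·p1[i].
  v1: (1-0.829)·(2.79,0.41) + 0.829·(0.76,0.34) = (1.1071,0.3520)
  v2: (1-0.829)·(2.12,1.64) + 0.829·(0.08,1.34) = (0.4288,1.3913)
  v3: (1-0.829)·(-0.44,3.6) + 0.829·(-1.88,1.8) = (-1.6338,2.1078)
  v4: (1-0.829)·(-2.5,1.72) + 0.829·(-2.83,0.79) = (-2.7736,0.9490)
  v5: (1-0.829)·(-3.04,-1.28) + 0.829·(-2.8,-0.49) = (-2.8410,-0.6251)
  v6: (1-0.829)·(-1.11,-2.16) + 0.829·(-2.34,-1.33) = (-2.1297,-1.4719)
  v7: (1-0.829)·(1.27,-1.99) + 0.829·(-0.88,-1.23) = (-0.5123,-1.3600)
  v8: (1-0.829)·(3.31,-0.91) + 0.829·(0.05,-0.48) = (0.6075,-0.5535)
Shoelace sum Σ(x_i·y_{i+1} − x_{i+1}·y_i):
  i=1: 1.1071·1.3913 − 0.4288·0.3520 = +1.3894 (running +1.3894)
  i=2: 0.4288·2.1078 − -1.6338·1.3913 = +3.1770 (running +4.5664)
  i=3: -1.6338·0.9490 − -2.7736·2.1078 = +4.2956 (running +8.8620)
  i=4: -2.7736·-0.6251 − -2.8410·0.9490 = +4.4300 (running +13.2920)
  i=5: -2.8410·-1.4719 − -2.1297·-0.6251 = +2.8506 (running +16.1426)
  i=6: -2.1297·-1.3600 − -0.5123·-1.4719 = +2.1421 (running +18.2847)
  i=7: -0.5123·-0.5535 − 0.6075·-1.3600 = +1.1097 (running +19.3944)
  i=8: 0.6075·0.3520 − 1.1071·-0.5535 = +0.8266 (running +20.2210)
Area = |Σ|/2 = |20.2210|/2 = 10.1105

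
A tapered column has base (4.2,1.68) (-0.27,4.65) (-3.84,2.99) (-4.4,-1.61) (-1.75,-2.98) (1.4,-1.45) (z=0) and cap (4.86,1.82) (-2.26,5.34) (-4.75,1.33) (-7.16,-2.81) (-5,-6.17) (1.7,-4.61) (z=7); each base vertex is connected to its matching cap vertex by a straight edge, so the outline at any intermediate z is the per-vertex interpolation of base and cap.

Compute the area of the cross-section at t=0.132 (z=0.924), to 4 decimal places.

Cross-section at t=0.132: each vertex is (1-t)·p0[i] + t·p1[i].
  v1: (1-0.132)·(4.2,1.68) + 0.132·(4.86,1.82) = (4.2871,1.6985)
  v2: (1-0.132)·(-0.27,4.65) + 0.132·(-2.26,5.34) = (-0.5327,4.7411)
  v3: (1-0.132)·(-3.84,2.99) + 0.132·(-4.75,1.33) = (-3.9601,2.7709)
  v4: (1-0.132)·(-4.4,-1.61) + 0.132·(-7.16,-2.81) = (-4.7643,-1.7684)
  v5: (1-0.132)·(-1.75,-2.98) + 0.132·(-5,-6.17) = (-2.1790,-3.4011)
  v6: (1-0.132)·(1.4,-1.45) + 0.132·(1.7,-4.61) = (1.4396,-1.8671)
Shoelace sum Σ(x_i·y_{i+1} − x_{i+1}·y_i):
  i=1: 4.2871·4.7411 − -0.5327·1.6985 = +21.2303 (running +21.2303)
  i=2: -0.5327·2.7709 − -3.9601·4.7411 = +17.2993 (running +38.5296)
  i=3: -3.9601·-1.7684 − -4.7643·2.7709 = +20.2044 (running +58.7340)
  i=4: -4.7643·-3.4011 − -2.1790·-1.7684 = +12.3505 (running +71.0845)
  i=5: -2.1790·-1.8671 − 1.4396·-3.4011 = +8.9646 (running +80.0492)
  i=6: 1.4396·1.6985 − 4.2871·-1.8671 = +10.4497 (running +90.4989)
Area = |Σ|/2 = |90.4989|/2 = 45.2494

Area at t=0.132: 45.2494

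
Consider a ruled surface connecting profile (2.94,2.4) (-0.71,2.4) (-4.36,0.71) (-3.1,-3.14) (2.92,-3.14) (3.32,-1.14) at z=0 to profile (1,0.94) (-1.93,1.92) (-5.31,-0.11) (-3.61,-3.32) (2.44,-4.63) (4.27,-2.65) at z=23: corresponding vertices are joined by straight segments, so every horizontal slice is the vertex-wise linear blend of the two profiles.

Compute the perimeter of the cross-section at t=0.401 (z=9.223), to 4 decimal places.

Cross-section at t=0.401: each vertex is (1-t)·p0[i] + t·p1[i].
  v1: (1-0.401)·(2.94,2.4) + 0.401·(1,0.94) = (2.1621,1.8145)
  v2: (1-0.401)·(-0.71,2.4) + 0.401·(-1.93,1.92) = (-1.1992,2.2075)
  v3: (1-0.401)·(-4.36,0.71) + 0.401·(-5.31,-0.11) = (-4.7409,0.3812)
  v4: (1-0.401)·(-3.1,-3.14) + 0.401·(-3.61,-3.32) = (-3.3045,-3.2122)
  v5: (1-0.401)·(2.92,-3.14) + 0.401·(2.44,-4.63) = (2.7275,-3.7375)
  v6: (1-0.401)·(3.32,-1.14) + 0.401·(4.27,-2.65) = (3.7009,-1.7455)
Perimeter = Σ |v_{i+1} − v_i|:
  edge 1→2: √(-3.3613² + 0.3930²) = 3.3842 (running 3.3842)
  edge 2→3: √(-3.5417² + -1.8263²) = 3.9849 (running 7.3691)
  edge 3→4: √(1.4364² + -3.5934²) = 3.8698 (running 11.2389)
  edge 4→5: √(6.0320² + -0.5253²) = 6.0549 (running 17.2938)
  edge 5→6: √(0.9734² + 1.9920²) = 2.2171 (running 19.5109)
  edge 6→1: √(-1.5389² + 3.5600²) = 3.8784 (running 23.3893)
Perimeter = 23.3893

Perimeter at t=0.401: 23.3893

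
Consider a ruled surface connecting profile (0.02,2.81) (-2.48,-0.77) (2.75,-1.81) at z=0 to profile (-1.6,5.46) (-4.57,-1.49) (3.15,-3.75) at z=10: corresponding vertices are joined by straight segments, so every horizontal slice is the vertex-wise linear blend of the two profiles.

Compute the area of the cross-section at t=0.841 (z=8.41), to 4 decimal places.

Cross-section at t=0.841: each vertex is (1-t)·p0[i] + t·p1[i].
  v1: (1-0.841)·(0.02,2.81) + 0.841·(-1.6,5.46) = (-1.3424,5.0386)
  v2: (1-0.841)·(-2.48,-0.77) + 0.841·(-4.57,-1.49) = (-4.2377,-1.3755)
  v3: (1-0.841)·(2.75,-1.81) + 0.841·(3.15,-3.75) = (3.0864,-3.4415)
Shoelace sum Σ(x_i·y_{i+1} − x_{i+1}·y_i):
  i=1: -1.3424·-1.3755 − -4.2377·5.0386 = +23.1988 (running +23.1988)
  i=2: -4.2377·-3.4415 − 3.0864·-1.3755 = +18.8296 (running +42.0283)
  i=3: 3.0864·5.0386 − -1.3424·-3.4415 = +10.9313 (running +52.9596)
Area = |Σ|/2 = |52.9596|/2 = 26.4798

Area at t=0.841: 26.4798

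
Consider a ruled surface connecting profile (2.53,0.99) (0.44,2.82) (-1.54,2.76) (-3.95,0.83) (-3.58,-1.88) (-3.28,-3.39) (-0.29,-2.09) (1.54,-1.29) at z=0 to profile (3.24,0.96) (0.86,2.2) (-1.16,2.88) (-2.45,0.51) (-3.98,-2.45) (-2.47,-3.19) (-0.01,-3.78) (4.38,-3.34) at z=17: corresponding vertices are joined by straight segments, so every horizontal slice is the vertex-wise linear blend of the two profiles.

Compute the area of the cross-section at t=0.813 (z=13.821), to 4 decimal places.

Area at t=0.813: 34.5056

Cross-section at t=0.813: each vertex is (1-t)·p0[i] + t·p1[i].
  v1: (1-0.813)·(2.53,0.99) + 0.813·(3.24,0.96) = (3.1072,0.9656)
  v2: (1-0.813)·(0.44,2.82) + 0.813·(0.86,2.2) = (0.7815,2.3159)
  v3: (1-0.813)·(-1.54,2.76) + 0.813·(-1.16,2.88) = (-1.2311,2.8576)
  v4: (1-0.813)·(-3.95,0.83) + 0.813·(-2.45,0.51) = (-2.7305,0.5698)
  v5: (1-0.813)·(-3.58,-1.88) + 0.813·(-3.98,-2.45) = (-3.9052,-2.3434)
  v6: (1-0.813)·(-3.28,-3.39) + 0.813·(-2.47,-3.19) = (-2.6215,-3.2274)
  v7: (1-0.813)·(-0.29,-2.09) + 0.813·(-0.01,-3.78) = (-0.0624,-3.4640)
  v8: (1-0.813)·(1.54,-1.29) + 0.813·(4.38,-3.34) = (3.8489,-2.9566)
Shoelace sum Σ(x_i·y_{i+1} − x_{i+1}·y_i):
  i=1: 3.1072·2.3159 − 0.7815·0.9656 = +6.4416 (running +6.4416)
  i=2: 0.7815·2.8576 − -1.2311·2.3159 = +5.0841 (running +11.5257)
  i=3: -1.2311·0.5698 − -2.7305·2.8576 = +7.1011 (running +18.6268)
  i=4: -2.7305·-2.3434 − -3.9052·0.5698 = +8.6240 (running +27.2508)
  i=5: -3.9052·-3.2274 − -2.6215·-2.3434 = +6.4605 (running +33.7112)
  i=6: -2.6215·-3.4640 − -0.0624·-3.2274 = +8.8794 (running +42.5907)
  i=7: -0.0624·-2.9566 − 3.8489·-3.4640 = +13.5169 (running +56.1076)
  i=8: 3.8489·0.9656 − 3.1072·-2.9566 = +12.9035 (running +69.0111)
Area = |Σ|/2 = |69.0111|/2 = 34.5056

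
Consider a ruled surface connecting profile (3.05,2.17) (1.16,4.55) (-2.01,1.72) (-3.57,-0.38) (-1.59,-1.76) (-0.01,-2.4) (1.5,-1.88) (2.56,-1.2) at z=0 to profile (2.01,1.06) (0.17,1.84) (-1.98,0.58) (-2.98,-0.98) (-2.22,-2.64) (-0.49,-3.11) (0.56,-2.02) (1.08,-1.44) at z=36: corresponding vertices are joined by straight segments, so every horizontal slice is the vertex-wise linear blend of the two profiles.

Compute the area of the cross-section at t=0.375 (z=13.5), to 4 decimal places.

Cross-section at t=0.375: each vertex is (1-t)·p0[i] + t·p1[i].
  v1: (1-0.375)·(3.05,2.17) + 0.375·(2.01,1.06) = (2.6600,1.7537)
  v2: (1-0.375)·(1.16,4.55) + 0.375·(0.17,1.84) = (0.7887,3.5337)
  v3: (1-0.375)·(-2.01,1.72) + 0.375·(-1.98,0.58) = (-1.9987,1.2925)
  v4: (1-0.375)·(-3.57,-0.38) + 0.375·(-2.98,-0.98) = (-3.3487,-0.6050)
  v5: (1-0.375)·(-1.59,-1.76) + 0.375·(-2.22,-2.64) = (-1.8262,-2.0900)
  v6: (1-0.375)·(-0.01,-2.4) + 0.375·(-0.49,-3.11) = (-0.1900,-2.6662)
  v7: (1-0.375)·(1.5,-1.88) + 0.375·(0.56,-2.02) = (1.1475,-1.9325)
  v8: (1-0.375)·(2.56,-1.2) + 0.375·(1.08,-1.44) = (2.0050,-1.2900)
Shoelace sum Σ(x_i·y_{i+1} − x_{i+1}·y_i):
  i=1: 2.6600·3.5337 − 0.7887·1.7537 = +8.0165 (running +8.0165)
  i=2: 0.7887·1.2925 − -1.9987·3.5337 = +8.0825 (running +16.0990)
  i=3: -1.9987·-0.6050 − -3.3487·1.2925 = +5.5375 (running +21.6365)
  i=4: -3.3487·-2.0900 − -1.8262·-0.6050 = +5.8940 (running +27.5306)
  i=5: -1.8262·-2.6662 − -0.1900·-2.0900 = +4.4721 (running +32.0027)
  i=6: -0.1900·-1.9325 − 1.1475·-2.6662 = +3.4267 (running +35.4294)
  i=7: 1.1475·-1.2900 − 2.0050·-1.9325 = +2.3944 (running +37.8238)
  i=8: 2.0050·1.7537 − 2.6600·-1.2900 = +6.9477 (running +44.7714)
Area = |Σ|/2 = |44.7714|/2 = 22.3857

Area at t=0.375: 22.3857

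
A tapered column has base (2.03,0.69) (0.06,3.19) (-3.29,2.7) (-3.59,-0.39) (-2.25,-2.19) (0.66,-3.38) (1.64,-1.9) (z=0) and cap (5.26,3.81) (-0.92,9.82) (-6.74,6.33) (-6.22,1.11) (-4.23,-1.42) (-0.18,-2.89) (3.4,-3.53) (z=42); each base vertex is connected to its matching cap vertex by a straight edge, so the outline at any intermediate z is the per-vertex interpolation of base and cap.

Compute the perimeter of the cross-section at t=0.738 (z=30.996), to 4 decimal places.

Cross-section at t=0.738: each vertex is (1-t)·p0[i] + t·p1[i].
  v1: (1-0.738)·(2.03,0.69) + 0.738·(5.26,3.81) = (4.4137,2.9926)
  v2: (1-0.738)·(0.06,3.19) + 0.738·(-0.92,9.82) = (-0.6632,8.0829)
  v3: (1-0.738)·(-3.29,2.7) + 0.738·(-6.74,6.33) = (-5.8361,5.3789)
  v4: (1-0.738)·(-3.59,-0.39) + 0.738·(-6.22,1.11) = (-5.5309,0.7170)
  v5: (1-0.738)·(-2.25,-2.19) + 0.738·(-4.23,-1.42) = (-3.7112,-1.6217)
  v6: (1-0.738)·(0.66,-3.38) + 0.738·(-0.18,-2.89) = (0.0401,-3.0184)
  v7: (1-0.738)·(1.64,-1.9) + 0.738·(3.4,-3.53) = (2.9389,-3.1029)
Perimeter = Σ |v_{i+1} − v_i|:
  edge 1→2: √(-5.0770² + 5.0904²) = 7.1894 (running 7.1894)
  edge 2→3: √(-5.1729² + -2.7040²) = 5.8370 (running 13.0264)
  edge 3→4: √(0.3052² + -4.6619²) = 4.6719 (running 17.6983)
  edge 4→5: √(1.8197² + -2.3387²) = 2.9633 (running 20.6616)
  edge 5→6: √(3.7513² + -1.3966²) = 4.0029 (running 24.6644)
  edge 6→7: √(2.8988² + -0.0846²) = 2.9000 (running 27.5645)
  edge 7→1: √(1.4749² + 6.0955²) = 6.2714 (running 33.8359)
Perimeter = 33.8359

Perimeter at t=0.738: 33.8359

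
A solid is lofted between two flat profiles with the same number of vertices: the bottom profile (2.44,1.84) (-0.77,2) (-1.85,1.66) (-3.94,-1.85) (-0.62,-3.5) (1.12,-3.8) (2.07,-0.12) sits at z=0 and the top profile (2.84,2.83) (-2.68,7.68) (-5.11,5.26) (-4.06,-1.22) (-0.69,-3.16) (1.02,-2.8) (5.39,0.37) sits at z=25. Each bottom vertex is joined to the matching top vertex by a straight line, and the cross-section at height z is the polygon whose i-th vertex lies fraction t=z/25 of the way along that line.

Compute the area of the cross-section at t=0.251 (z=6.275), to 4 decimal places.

Area at t=0.251: 33.3921

Cross-section at t=0.251: each vertex is (1-t)·p0[i] + t·p1[i].
  v1: (1-0.251)·(2.44,1.84) + 0.251·(2.84,2.83) = (2.5404,2.0885)
  v2: (1-0.251)·(-0.77,2) + 0.251·(-2.68,7.68) = (-1.2494,3.4257)
  v3: (1-0.251)·(-1.85,1.66) + 0.251·(-5.11,5.26) = (-2.6683,2.5636)
  v4: (1-0.251)·(-3.94,-1.85) + 0.251·(-4.06,-1.22) = (-3.9701,-1.6919)
  v5: (1-0.251)·(-0.62,-3.5) + 0.251·(-0.69,-3.16) = (-0.6376,-3.4147)
  v6: (1-0.251)·(1.12,-3.8) + 0.251·(1.02,-2.8) = (1.0949,-3.5490)
  v7: (1-0.251)·(2.07,-0.12) + 0.251·(5.39,0.37) = (2.9033,0.0030)
Shoelace sum Σ(x_i·y_{i+1} − x_{i+1}·y_i):
  i=1: 2.5404·3.4257 − -1.2494·2.0885 = +11.3120 (running +11.3120)
  i=2: -1.2494·2.5636 − -2.6683·3.4257 = +5.9376 (running +17.2496)
  i=3: -2.6683·-1.6919 − -3.9701·2.5636 = +14.6921 (running +31.9417)
  i=4: -3.9701·-3.4147 − -0.6376·-1.6919 = +12.4779 (running +44.4197)
  i=5: -0.6376·-3.5490 − 1.0949·-3.4147 = +6.0014 (running +50.4211)
  i=6: 1.0949·0.0030 − 2.9033·-3.5490 = +10.3072 (running +60.7283)
  i=7: 2.9033·2.0885 − 2.5404·0.0030 = +6.0560 (running +66.7842)
Area = |Σ|/2 = |66.7842|/2 = 33.3921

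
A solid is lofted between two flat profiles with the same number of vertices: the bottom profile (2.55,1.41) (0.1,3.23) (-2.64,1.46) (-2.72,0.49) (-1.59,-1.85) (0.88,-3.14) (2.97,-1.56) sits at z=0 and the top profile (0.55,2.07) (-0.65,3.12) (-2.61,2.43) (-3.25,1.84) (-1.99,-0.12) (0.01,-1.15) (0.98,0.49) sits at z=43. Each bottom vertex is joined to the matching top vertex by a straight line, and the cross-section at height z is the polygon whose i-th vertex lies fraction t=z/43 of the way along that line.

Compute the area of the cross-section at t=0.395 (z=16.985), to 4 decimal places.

Area at t=0.395: 18.1567

Cross-section at t=0.395: each vertex is (1-t)·p0[i] + t·p1[i].
  v1: (1-0.395)·(2.55,1.41) + 0.395·(0.55,2.07) = (1.7600,1.6707)
  v2: (1-0.395)·(0.1,3.23) + 0.395·(-0.65,3.12) = (-0.1963,3.1865)
  v3: (1-0.395)·(-2.64,1.46) + 0.395·(-2.61,2.43) = (-2.6281,1.8432)
  v4: (1-0.395)·(-2.72,0.49) + 0.395·(-3.25,1.84) = (-2.9294,1.0232)
  v5: (1-0.395)·(-1.59,-1.85) + 0.395·(-1.99,-0.12) = (-1.7480,-1.1667)
  v6: (1-0.395)·(0.88,-3.14) + 0.395·(0.01,-1.15) = (0.5363,-2.3539)
  v7: (1-0.395)·(2.97,-1.56) + 0.395·(0.98,0.49) = (2.1840,-0.7502)
Shoelace sum Σ(x_i·y_{i+1} − x_{i+1}·y_i):
  i=1: 1.7600·3.1865 − -0.1963·1.6707 = +5.9362 (running +5.9362)
  i=2: -0.1963·1.8432 − -2.6281·3.1865 = +8.0130 (running +13.9492)
  i=3: -2.6281·1.0232 − -2.9294·1.8432 = +2.7100 (running +16.6592)
  i=4: -2.9294·-1.1667 − -1.7480·1.0232 = +5.2062 (running +21.8654)
  i=5: -1.7480·-2.3539 − 0.5363·-1.1667 = +4.7404 (running +26.6058)
  i=6: 0.5363·-0.7502 − 2.1840·-2.3539 = +4.7385 (running +31.3443)
  i=7: 2.1840·1.6707 − 1.7600·-0.7502 = +4.9692 (running +36.3135)
Area = |Σ|/2 = |36.3135|/2 = 18.1567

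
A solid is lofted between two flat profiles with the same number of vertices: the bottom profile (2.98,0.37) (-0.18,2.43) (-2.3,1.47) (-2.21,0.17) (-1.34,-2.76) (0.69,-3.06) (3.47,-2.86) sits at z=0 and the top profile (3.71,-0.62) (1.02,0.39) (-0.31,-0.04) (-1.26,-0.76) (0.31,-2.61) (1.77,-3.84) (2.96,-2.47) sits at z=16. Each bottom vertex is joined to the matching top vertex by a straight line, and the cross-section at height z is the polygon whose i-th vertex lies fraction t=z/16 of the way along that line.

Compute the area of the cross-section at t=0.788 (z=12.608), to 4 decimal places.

Cross-section at t=0.788: each vertex is (1-t)·p0[i] + t·p1[i].
  v1: (1-0.788)·(2.98,0.37) + 0.788·(3.71,-0.62) = (3.5552,-0.4101)
  v2: (1-0.788)·(-0.18,2.43) + 0.788·(1.02,0.39) = (0.7656,0.8225)
  v3: (1-0.788)·(-2.3,1.47) + 0.788·(-0.31,-0.04) = (-0.7319,0.2801)
  v4: (1-0.788)·(-2.21,0.17) + 0.788·(-1.26,-0.76) = (-1.4614,-0.5628)
  v5: (1-0.788)·(-1.34,-2.76) + 0.788·(0.31,-2.61) = (-0.0398,-2.6418)
  v6: (1-0.788)·(0.69,-3.06) + 0.788·(1.77,-3.84) = (1.5410,-3.6746)
  v7: (1-0.788)·(3.47,-2.86) + 0.788·(2.96,-2.47) = (3.0681,-2.5527)
Shoelace sum Σ(x_i·y_{i+1} − x_{i+1}·y_i):
  i=1: 3.5552·0.8225 − 0.7656·-0.4101 = +3.2381 (running +3.2381)
  i=2: 0.7656·0.2801 − -0.7319·0.8225 = +0.8164 (running +4.0545)
  i=3: -0.7319·-0.5628 − -1.4614·0.2801 = +0.8213 (running +4.8758)
  i=4: -1.4614·-2.6418 − -0.0398·-0.5628 = +3.8383 (running +8.7141)
  i=5: -0.0398·-3.6746 − 1.5410·-2.6418 = +4.2174 (running +12.9315)
  i=6: 1.5410·-2.5527 − 3.0681·-3.6746 = +7.3405 (running +20.2720)
  i=7: 3.0681·-0.4101 − 3.5552·-2.5527 = +7.8171 (running +28.0891)
Area = |Σ|/2 = |28.0891|/2 = 14.0445

Area at t=0.788: 14.0445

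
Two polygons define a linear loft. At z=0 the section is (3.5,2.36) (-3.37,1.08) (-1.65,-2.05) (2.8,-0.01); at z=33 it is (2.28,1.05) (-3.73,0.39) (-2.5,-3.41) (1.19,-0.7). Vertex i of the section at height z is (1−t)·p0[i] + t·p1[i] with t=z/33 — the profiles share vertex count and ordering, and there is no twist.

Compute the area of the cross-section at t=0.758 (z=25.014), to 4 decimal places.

Area at t=0.758: 14.2685

Cross-section at t=0.758: each vertex is (1-t)·p0[i] + t·p1[i].
  v1: (1-0.758)·(3.5,2.36) + 0.758·(2.28,1.05) = (2.5752,1.3670)
  v2: (1-0.758)·(-3.37,1.08) + 0.758·(-3.73,0.39) = (-3.6429,0.5570)
  v3: (1-0.758)·(-1.65,-2.05) + 0.758·(-2.5,-3.41) = (-2.2943,-3.0809)
  v4: (1-0.758)·(2.8,-0.01) + 0.758·(1.19,-0.7) = (1.5796,-0.5330)
Shoelace sum Σ(x_i·y_{i+1} − x_{i+1}·y_i):
  i=1: 2.5752·0.5570 − -3.6429·1.3670 = +6.4142 (running +6.4142)
  i=2: -3.6429·-3.0809 − -2.2943·0.5570 = +12.5012 (running +18.9154)
  i=3: -2.2943·-0.5330 − 1.5796·-3.0809 = +6.0895 (running +25.0049)
  i=4: 1.5796·1.3670 − 2.5752·-0.5330 = +3.5320 (running +28.5370)
Area = |Σ|/2 = |28.5370|/2 = 14.2685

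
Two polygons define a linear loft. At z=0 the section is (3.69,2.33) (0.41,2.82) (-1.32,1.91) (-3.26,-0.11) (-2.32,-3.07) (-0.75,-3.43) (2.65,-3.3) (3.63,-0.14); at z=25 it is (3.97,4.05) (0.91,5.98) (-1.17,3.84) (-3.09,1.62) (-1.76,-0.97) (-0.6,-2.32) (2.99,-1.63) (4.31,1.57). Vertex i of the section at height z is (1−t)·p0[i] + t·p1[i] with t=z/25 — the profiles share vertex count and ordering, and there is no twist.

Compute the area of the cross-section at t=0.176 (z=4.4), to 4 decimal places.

Cross-section at t=0.176: each vertex is (1-t)·p0[i] + t·p1[i].
  v1: (1-0.176)·(3.69,2.33) + 0.176·(3.97,4.05) = (3.7393,2.6327)
  v2: (1-0.176)·(0.41,2.82) + 0.176·(0.91,5.98) = (0.4980,3.3762)
  v3: (1-0.176)·(-1.32,1.91) + 0.176·(-1.17,3.84) = (-1.2936,2.2497)
  v4: (1-0.176)·(-3.26,-0.11) + 0.176·(-3.09,1.62) = (-3.2301,0.1945)
  v5: (1-0.176)·(-2.32,-3.07) + 0.176·(-1.76,-0.97) = (-2.2214,-2.7004)
  v6: (1-0.176)·(-0.75,-3.43) + 0.176·(-0.6,-2.32) = (-0.7236,-3.2346)
  v7: (1-0.176)·(2.65,-3.3) + 0.176·(2.99,-1.63) = (2.7098,-3.0061)
  v8: (1-0.176)·(3.63,-0.14) + 0.176·(4.31,1.57) = (3.7497,0.1610)
Shoelace sum Σ(x_i·y_{i+1} − x_{i+1}·y_i):
  i=1: 3.7393·3.3762 − 0.4980·2.6327 = +11.3133 (running +11.3133)
  i=2: 0.4980·2.2497 − -1.2936·3.3762 = +5.4877 (running +16.8011)
  i=3: -1.2936·0.1945 − -3.2301·2.2497 = +7.0151 (running +23.8161)
  i=4: -3.2301·-2.7004 − -2.2214·0.1945 = +9.1545 (running +32.9707)
  i=5: -2.2214·-3.2346 − -0.7236·-2.7004 = +5.2315 (running +38.2022)
  i=6: -0.7236·-3.0061 − 2.7098·-3.2346 = +10.9406 (running +49.1428)
  i=7: 2.7098·0.1610 − 3.7497·-3.0061 = +11.7080 (running +60.8508)
  i=8: 3.7497·2.6327 − 3.7393·0.1610 = +9.2700 (running +70.1208)
Area = |Σ|/2 = |70.1208|/2 = 35.0604

Area at t=0.176: 35.0604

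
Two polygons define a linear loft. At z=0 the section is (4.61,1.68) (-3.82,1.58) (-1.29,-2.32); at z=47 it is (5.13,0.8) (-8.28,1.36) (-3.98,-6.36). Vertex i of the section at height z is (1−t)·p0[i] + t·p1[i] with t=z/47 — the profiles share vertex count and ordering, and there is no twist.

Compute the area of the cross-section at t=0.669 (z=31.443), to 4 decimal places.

Cross-section at t=0.669: each vertex is (1-t)·p0[i] + t·p1[i].
  v1: (1-0.669)·(4.61,1.68) + 0.669·(5.13,0.8) = (4.9579,1.0913)
  v2: (1-0.669)·(-3.82,1.58) + 0.669·(-8.28,1.36) = (-6.8037,1.4328)
  v3: (1-0.669)·(-1.29,-2.32) + 0.669·(-3.98,-6.36) = (-3.0896,-5.0228)
Shoelace sum Σ(x_i·y_{i+1} − x_{i+1}·y_i):
  i=1: 4.9579·1.4328 − -6.8037·1.0913 = +14.5285 (running +14.5285)
  i=2: -6.8037·-5.0228 − -3.0896·1.4328 = +38.6004 (running +53.1289)
  i=3: -3.0896·1.0913 − 4.9579·-5.0228 = +21.5306 (running +74.6596)
Area = |Σ|/2 = |74.6596|/2 = 37.3298

Area at t=0.669: 37.3298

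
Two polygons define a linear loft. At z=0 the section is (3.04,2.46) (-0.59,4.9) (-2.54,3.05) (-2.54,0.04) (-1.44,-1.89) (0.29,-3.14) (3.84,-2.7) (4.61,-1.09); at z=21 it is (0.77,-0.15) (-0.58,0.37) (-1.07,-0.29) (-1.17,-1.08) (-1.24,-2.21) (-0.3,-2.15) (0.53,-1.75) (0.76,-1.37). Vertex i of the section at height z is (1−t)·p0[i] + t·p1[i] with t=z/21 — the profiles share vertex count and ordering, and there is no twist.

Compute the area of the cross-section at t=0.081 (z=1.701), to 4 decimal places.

Area at t=0.081: 35.1608

Cross-section at t=0.081: each vertex is (1-t)·p0[i] + t·p1[i].
  v1: (1-0.081)·(3.04,2.46) + 0.081·(0.77,-0.15) = (2.8561,2.2486)
  v2: (1-0.081)·(-0.59,4.9) + 0.081·(-0.58,0.37) = (-0.5892,4.5331)
  v3: (1-0.081)·(-2.54,3.05) + 0.081·(-1.07,-0.29) = (-2.4209,2.7795)
  v4: (1-0.081)·(-2.54,0.04) + 0.081·(-1.17,-1.08) = (-2.4290,-0.0507)
  v5: (1-0.081)·(-1.44,-1.89) + 0.081·(-1.24,-2.21) = (-1.4238,-1.9159)
  v6: (1-0.081)·(0.29,-3.14) + 0.081·(-0.3,-2.15) = (0.2422,-3.0598)
  v7: (1-0.081)·(3.84,-2.7) + 0.081·(0.53,-1.75) = (3.5719,-2.6231)
  v8: (1-0.081)·(4.61,-1.09) + 0.081·(0.76,-1.37) = (4.2982,-1.1127)
Shoelace sum Σ(x_i·y_{i+1} − x_{i+1}·y_i):
  i=1: 2.8561·4.5331 − -0.5892·2.2486 = +14.2719 (running +14.2719)
  i=2: -0.5892·2.7795 − -2.4209·4.5331 = +9.3366 (running +23.6085)
  i=3: -2.4209·-0.0507 − -2.4290·2.7795 = +6.8742 (running +30.4827)
  i=4: -2.4290·-1.9159 − -1.4238·-0.0507 = +4.5816 (running +35.0643)
  i=5: -1.4238·-3.0598 − 0.2422·-1.9159 = +4.8206 (running +39.8849)
  i=6: 0.2422·-2.6231 − 3.5719·-3.0598 = +10.2940 (running +50.1789)
  i=7: 3.5719·-1.1127 − 4.2982·-2.6231 = +7.2999 (running +57.4788)
  i=8: 4.2982·2.2486 − 2.8561·-1.1127 = +12.8427 (running +70.3215)
Area = |Σ|/2 = |70.3215|/2 = 35.1608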